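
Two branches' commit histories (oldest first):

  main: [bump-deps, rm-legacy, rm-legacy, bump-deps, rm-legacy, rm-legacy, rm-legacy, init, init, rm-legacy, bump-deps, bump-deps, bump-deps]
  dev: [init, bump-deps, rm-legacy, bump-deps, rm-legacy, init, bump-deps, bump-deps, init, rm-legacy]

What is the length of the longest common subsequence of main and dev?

Pick bump-deps at main[1]=dev[2]; then rm-legacy at main[3]=dev[3]; then bump-deps at main[4]=dev[4]; then rm-legacy at main[7]=dev[5]; then init at main[8]=dev[6]; then init at main[9]=dev[9]; then rm-legacy at main[10]=dev[10]; all 7 commits appear in both, in order. The LCS DP gives dp[13][10] = 7, so this is optimal.

7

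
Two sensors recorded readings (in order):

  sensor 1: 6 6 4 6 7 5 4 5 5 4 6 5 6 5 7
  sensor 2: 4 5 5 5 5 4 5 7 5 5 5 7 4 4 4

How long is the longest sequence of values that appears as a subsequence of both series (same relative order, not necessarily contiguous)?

Pick 4 at sensor 1[3]=sensor 2[1], 5 at sensor 1[6]=sensor 2[5], 4 at sensor 1[7]=sensor 2[6], 5 at sensor 1[8]=sensor 2[7], 5 at sensor 1[9]=sensor 2[9], 5 at sensor 1[12]=sensor 2[10], 5 at sensor 1[14]=sensor 2[11], 7 at sensor 1[15]=sensor 2[12]; all 8 values appear in both, in order, and the DP table's final entry dp[15][15] is also 8, so no common subsequence is longer.

8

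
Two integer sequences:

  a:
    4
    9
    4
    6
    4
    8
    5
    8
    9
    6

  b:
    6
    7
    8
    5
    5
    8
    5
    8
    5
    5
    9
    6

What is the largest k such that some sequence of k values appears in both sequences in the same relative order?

6

Let dp[i][j] be the LCS length of the first i values of a and the first j values of b. dp[i][j] = dp[i-1][j-1]+1 when the i-th and j-th values match, else max(dp[i-1][j], dp[i][j-1]).
    ·  6  7  8  5  5  8  5  8  5  5  9  6
 ·  0  0  0  0  0  0  0  0  0  0  0  0  0
 4  0  0  0  0  0  0  0  0  0  0  0  0  0
 9  0  0  0  0  0  0  0  0  0  0  0  1  1
 4  0  0  0  0  0  0  0  0  0  0  0  1  1
 6  0  1  1  1  1  1  1  1  1  1  1  1  2
 4  0  1  1  1  1  1  1  1  1  1  1  1  2
 8  0  1  1  2  2  2  2  2  2  2  2  2  2
 5  0  1  1  2  3  3  3  3  3  3  3  3  3
 8  0  1  1  2  3  3  4  4  4  4  4  4  4
 9  0  1  1  2  3  3  4  4  4  4  4  5  5
 6  0  1  1  2  3  3  4  4  4  4  4  5  6
dp[10][12] = 6. One LCS (by backtracking along matches): 6, 8, 5, 8, 9, 6.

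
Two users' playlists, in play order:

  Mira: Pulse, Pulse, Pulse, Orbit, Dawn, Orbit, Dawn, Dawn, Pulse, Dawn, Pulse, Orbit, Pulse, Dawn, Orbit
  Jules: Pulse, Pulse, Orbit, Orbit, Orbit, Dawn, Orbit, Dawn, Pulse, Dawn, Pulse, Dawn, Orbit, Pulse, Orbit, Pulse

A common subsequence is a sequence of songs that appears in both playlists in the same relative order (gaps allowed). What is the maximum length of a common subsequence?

One common subsequence of length 12: Pulse [1,1] → Pulse [2,2] → Orbit [4,5] → Dawn [5,6] → Orbit [6,7] → Dawn [7,8] → Dawn [8,10] → Pulse [9,11] → Dawn [10,12] → Pulse [11,14] → Orbit [12,15] → Pulse [13,16]. The LCS DP gives dp[15][16] = 12, so this is optimal.

12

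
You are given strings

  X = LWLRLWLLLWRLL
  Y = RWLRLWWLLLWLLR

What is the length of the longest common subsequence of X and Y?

One common subsequence of length 11: W (X #2, Y #2) → L (X #3, Y #3) → R (X #4, Y #4) → L (X #5, Y #5) → W (X #6, Y #7) → L (X #7, Y #8) → L (X #8, Y #9) → L (X #9, Y #10) → W (X #10, Y #11) → L (X #12, Y #12) → L (X #13, Y #13). Since dp[13][14] = 11, nothing longer is possible.

11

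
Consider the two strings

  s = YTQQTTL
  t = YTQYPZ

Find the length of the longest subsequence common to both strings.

Let dp[i][j] be the LCS length of the first i characters of s and the first j characters of t. dp[i][j] = dp[i-1][j-1]+1 when the i-th and j-th characters match, else max(dp[i-1][j], dp[i][j-1]).
    ·  Y  T  Q  Y  P  Z
 ·  0  0  0  0  0  0  0
 Y  0  1  1  1  1  1  1
 T  0  1  2  2  2  2  2
 Q  0  1  2  3  3  3  3
 Q  0  1  2  3  3  3  3
 T  0  1  2  3  3  3  3
 T  0  1  2  3  3  3  3
 L  0  1  2  3  3  3  3
dp[7][6] = 3. One LCS (by backtracking along matches): YTQ.

3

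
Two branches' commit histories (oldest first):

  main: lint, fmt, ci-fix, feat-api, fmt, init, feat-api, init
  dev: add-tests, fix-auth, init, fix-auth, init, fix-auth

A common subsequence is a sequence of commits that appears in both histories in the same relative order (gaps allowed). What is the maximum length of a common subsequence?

Pick init [6,3], then init [8,5]; all 2 commits appear in both, in order, and the DP table's final entry dp[8][6] is also 2, so no common subsequence is longer.

2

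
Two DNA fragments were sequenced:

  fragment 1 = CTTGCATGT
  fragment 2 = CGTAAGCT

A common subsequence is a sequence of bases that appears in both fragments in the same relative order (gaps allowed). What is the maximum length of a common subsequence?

Let dp[i][j] be the LCS length of the first i bases of fragment 1 and the first j bases of fragment 2. dp[i][j] = dp[i-1][j-1]+1 when the i-th and j-th bases match, else max(dp[i-1][j], dp[i][j-1]).
    ·  C  G  T  A  A  G  C  T
 ·  0  0  0  0  0  0  0  0  0
 C  0  1  1  1  1  1  1  1  1
 T  0  1  1  2  2  2  2  2  2
 T  0  1  1  2  2  2  2  2  3
 G  0  1  2  2  2  2  3  3  3
 C  0  1  2  2  2  2  3  4  4
 A  0  1  2  2  3  3  3  4  4
 T  0  1  2  3  3  3  3  4  5
 G  0  1  2  3  3  3  4  4  5
 T  0  1  2  3  3  3  4  4  5
dp[9][8] = 5. One LCS (by backtracking along matches): CTGCT.

5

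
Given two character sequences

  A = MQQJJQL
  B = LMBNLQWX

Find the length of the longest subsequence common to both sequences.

2

Let dp[i][j] be the LCS length of the first i characters of A and the first j characters of B. dp[i][j] = dp[i-1][j-1]+1 when the i-th and j-th characters match, else max(dp[i-1][j], dp[i][j-1]).
    ·  L  M  B  N  L  Q  W  X
 ·  0  0  0  0  0  0  0  0  0
 M  0  0  1  1  1  1  1  1  1
 Q  0  0  1  1  1  1  2  2  2
 Q  0  0  1  1  1  1  2  2  2
 J  0  0  1  1  1  1  2  2  2
 J  0  0  1  1  1  1  2  2  2
 Q  0  0  1  1  1  1  2  2  2
 L  0  1  1  1  1  2  2  2  2
dp[7][8] = 2. One LCS (by backtracking along matches): MQ.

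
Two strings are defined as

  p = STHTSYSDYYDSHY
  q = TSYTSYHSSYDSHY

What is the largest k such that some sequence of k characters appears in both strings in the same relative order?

10

Pick S [1,2], T [2,4], H [3,7], S [5,8], S [7,9], Y [10,10], D [11,11], S [12,12], H [13,13], Y [14,14]; all 10 characters appear in both, in order. dp[14][14] = 10 confirms this is the maximum.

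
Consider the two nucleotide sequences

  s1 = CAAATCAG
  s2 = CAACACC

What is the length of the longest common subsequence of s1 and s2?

One common subsequence of length 5: C at s1[1]=s2[1]; then A at s1[2]=s2[2]; then A at s1[3]=s2[3]; then A at s1[4]=s2[5]; then C at s1[6]=s2[7], and the DP table's final entry dp[8][7] is also 5, so no common subsequence is longer.

5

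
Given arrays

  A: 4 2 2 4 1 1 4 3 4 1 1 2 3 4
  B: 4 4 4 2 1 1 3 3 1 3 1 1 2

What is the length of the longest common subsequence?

8

Match 4 [1,3], 2 [2,4], 1 [5,6], 1 [6,9], 3 [8,10], 1 [10,11], 1 [11,12], 2 [12,13] — 8 values in the same relative order in both. The LCS DP gives dp[14][13] = 8, so this is optimal.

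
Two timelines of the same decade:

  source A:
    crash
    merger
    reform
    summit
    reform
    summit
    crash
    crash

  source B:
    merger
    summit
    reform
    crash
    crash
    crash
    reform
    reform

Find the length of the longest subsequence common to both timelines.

5

Match merger [2,1], summit [4,2], reform [5,3], crash [7,5], crash [8,6] — 5 events in the same relative order in both. dp[8][8] = 5 confirms this is the maximum.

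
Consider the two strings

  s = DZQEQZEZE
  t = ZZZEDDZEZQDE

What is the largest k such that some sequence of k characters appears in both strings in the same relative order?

Taking Z [2,3], E [4,4], Z [6,7], E [7,8], Z [8,9], E [9,12] gives a common subsequence of length 6. Since dp[9][12] = 6, nothing longer is possible.

6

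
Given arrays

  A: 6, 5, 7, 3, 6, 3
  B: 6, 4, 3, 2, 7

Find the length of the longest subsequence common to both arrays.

Taking 6 [1,1], 7 [3,5] gives a common subsequence of length 2. dp[6][5] = 2 confirms this is the maximum.

2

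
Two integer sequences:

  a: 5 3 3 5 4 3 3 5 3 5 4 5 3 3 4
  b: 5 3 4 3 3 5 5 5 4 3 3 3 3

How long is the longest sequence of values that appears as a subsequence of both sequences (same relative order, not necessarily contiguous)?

10

Pick 5 (a #1, b #1), then 3 (a #3, b #2), then 4 (a #5, b #3), then 3 (a #6, b #4), then 3 (a #7, b #5), then 5 (a #8, b #7), then 5 (a #10, b #8), then 4 (a #11, b #9), then 3 (a #13, b #12), then 3 (a #14, b #13); all 10 values appear in both, in order. Since dp[15][13] = 10, nothing longer is possible.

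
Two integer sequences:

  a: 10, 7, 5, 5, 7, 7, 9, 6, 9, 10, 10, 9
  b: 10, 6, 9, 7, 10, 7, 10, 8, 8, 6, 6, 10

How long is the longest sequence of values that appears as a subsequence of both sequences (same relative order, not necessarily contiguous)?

5

Let dp[i][j] be the LCS length of the first i values of a and the first j values of b. dp[i][j] = dp[i-1][j-1]+1 when the i-th and j-th values match, else max(dp[i-1][j], dp[i][j-1]).
    · 10  6  9  7 10  7 10  8  8  6  6 10
 ·  0  0  0  0  0  0  0  0  0  0  0  0  0
10  0  1  1  1  1  1  1  1  1  1  1  1  1
 7  0  1  1  1  2  2  2  2  2  2  2  2  2
 5  0  1  1  1  2  2  2  2  2  2  2  2  2
 5  0  1  1  1  2  2  2  2  2  2  2  2  2
 7  0  1  1  1  2  2  3  3  3  3  3  3  3
 7  0  1  1  1  2  2  3  3  3  3  3  3  3
 9  0  1  1  2  2  2  3  3  3  3  3  3  3
 6  0  1  2  2  2  2  3  3  3  3  4  4  4
 9  0  1  2  3  3  3  3  3  3  3  4  4  4
10  0  1  2  3  3  4  4  4  4  4  4  4  5
10  0  1  2  3  3  4  4  5  5  5  5  5  5
 9  0  1  2  3  3  4  4  5  5  5  5  5  5
dp[12][12] = 5. One LCS (by backtracking along matches): 10, 7, 7, 6, 10.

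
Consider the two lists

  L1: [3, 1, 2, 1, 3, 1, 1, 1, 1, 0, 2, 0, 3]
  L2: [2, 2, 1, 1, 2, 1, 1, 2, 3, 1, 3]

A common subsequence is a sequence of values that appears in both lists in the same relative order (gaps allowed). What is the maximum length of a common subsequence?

7

Let dp[i][j] be the LCS length of the first i values of L1 and the first j values of L2. dp[i][j] = dp[i-1][j-1]+1 when the i-th and j-th values match, else max(dp[i-1][j], dp[i][j-1]).
    ·  2  2  1  1  2  1  1  2  3  1  3
 ·  0  0  0  0  0  0  0  0  0  0  0  0
 3  0  0  0  0  0  0  0  0  0  1  1  1
 1  0  0  0  1  1  1  1  1  1  1  2  2
 2  0  1  1  1  1  2  2  2  2  2  2  2
 1  0  1  1  2  2  2  3  3  3  3  3  3
 3  0  1  1  2  2  2  3  3  3  4  4  4
 1  0  1  1  2  3  3  3  4  4  4  5  5
 1  0  1  1  2  3  3  4  4  4  4  5  5
 1  0  1  1  2  3  3  4  5  5  5  5  5
 1  0  1  1  2  3  3  4  5  5  5  6  6
 0  0  1  1  2  3  3  4  5  5  5  6  6
 2  0  1  2  2  3  4  4  5  6  6  6  6
 0  0  1  2  2  3  4  4  5  6  6  6  6
 3  0  1  2  2  3  4  4  5  6  7  7  7
dp[13][11] = 7. One LCS (by backtracking along matches): 2, 1, 1, 1, 1, 1, 3.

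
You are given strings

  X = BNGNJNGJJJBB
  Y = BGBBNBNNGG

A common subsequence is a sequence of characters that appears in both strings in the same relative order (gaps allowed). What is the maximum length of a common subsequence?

Let dp[i][j] be the LCS length of the first i characters of X and the first j characters of Y. dp[i][j] = dp[i-1][j-1]+1 when the i-th and j-th characters match, else max(dp[i-1][j], dp[i][j-1]).
    ·  B  G  B  B  N  B  N  N  G  G
 ·  0  0  0  0  0  0  0  0  0  0  0
 B  0  1  1  1  1  1  1  1  1  1  1
 N  0  1  1  1  1  2  2  2  2  2  2
 G  0  1  2  2  2  2  2  2  2  3  3
 N  0  1  2  2  2  3  3  3  3  3  3
 J  0  1  2  2  2  3  3  3  3  3  3
 N  0  1  2  2  2  3  3  4  4  4  4
 G  0  1  2  2  2  3  3  4  4  5  5
 J  0  1  2  2  2  3  3  4  4  5  5
 J  0  1  2  2  2  3  3  4  4  5  5
 J  0  1  2  2  2  3  3  4  4  5  5
 B  0  1  2  3  3  3  4  4  4  5  5
 B  0  1  2  3  4  4  4  4  4  5  5
dp[12][10] = 5. One LCS (by backtracking along matches): BNNNG.

5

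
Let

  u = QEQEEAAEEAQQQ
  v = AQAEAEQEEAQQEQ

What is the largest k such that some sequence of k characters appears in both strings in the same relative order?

Taking Q [1,2]; then E [2,6]; then Q [3,7]; then E [8,8]; then E [9,9]; then A [10,10]; then Q [11,11]; then Q [12,12]; then Q [13,14] gives a common subsequence of length 9. The LCS DP gives dp[13][14] = 9, so this is optimal.

9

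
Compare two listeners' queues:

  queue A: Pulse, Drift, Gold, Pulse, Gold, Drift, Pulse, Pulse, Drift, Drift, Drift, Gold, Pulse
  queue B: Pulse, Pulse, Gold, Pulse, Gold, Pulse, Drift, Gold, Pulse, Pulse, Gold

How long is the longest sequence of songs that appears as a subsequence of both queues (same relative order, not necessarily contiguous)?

One common subsequence of length 8: Pulse at queue A[1]=queue B[2] → Gold at queue A[3]=queue B[3] → Pulse at queue A[4]=queue B[4] → Gold at queue A[5]=queue B[5] → Drift at queue A[6]=queue B[7] → Pulse at queue A[7]=queue B[9] → Pulse at queue A[8]=queue B[10] → Gold at queue A[12]=queue B[11]. dp[13][11] = 8 confirms this is the maximum.

8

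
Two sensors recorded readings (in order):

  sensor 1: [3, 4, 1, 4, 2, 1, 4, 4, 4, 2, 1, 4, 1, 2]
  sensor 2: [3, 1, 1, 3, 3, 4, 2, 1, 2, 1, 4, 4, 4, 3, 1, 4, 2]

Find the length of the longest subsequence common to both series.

11

Taking 3 [1,5], then 4 [2,6], then 1 [3,8], then 2 [5,9], then 1 [6,10], then 4 [7,11], then 4 [8,12], then 4 [9,13], then 1 [11,15], then 4 [12,16], then 2 [14,17] gives a common subsequence of length 11, and the DP table's final entry dp[14][17] is also 11, so no common subsequence is longer.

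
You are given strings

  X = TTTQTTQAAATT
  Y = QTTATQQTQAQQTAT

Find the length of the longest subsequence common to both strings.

Match T (X #1, Y #2); then T (X #2, Y #3); then T (X #3, Y #5); then Q (X #4, Y #7); then T (X #6, Y #8); then Q (X #7, Y #9); then A (X #8, Y #10); then A (X #10, Y #14); then T (X #12, Y #15) — 9 characters in the same relative order in both, and the DP table's final entry dp[12][15] is also 9, so no common subsequence is longer.

9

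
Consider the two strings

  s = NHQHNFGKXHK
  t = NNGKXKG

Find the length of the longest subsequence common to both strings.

6

Let dp[i][j] be the LCS length of the first i characters of s and the first j characters of t. dp[i][j] = dp[i-1][j-1]+1 when the i-th and j-th characters match, else max(dp[i-1][j], dp[i][j-1]).
    ·  N  N  G  K  X  K  G
 ·  0  0  0  0  0  0  0  0
 N  0  1  1  1  1  1  1  1
 H  0  1  1  1  1  1  1  1
 Q  0  1  1  1  1  1  1  1
 H  0  1  1  1  1  1  1  1
 N  0  1  2  2  2  2  2  2
 F  0  1  2  2  2  2  2  2
 G  0  1  2  3  3  3  3  3
 K  0  1  2  3  4  4  4  4
 X  0  1  2  3  4  5  5  5
 H  0  1  2  3  4  5  5  5
 K  0  1  2  3  4  5  6  6
dp[11][7] = 6. One LCS (by backtracking along matches): NNGKXK.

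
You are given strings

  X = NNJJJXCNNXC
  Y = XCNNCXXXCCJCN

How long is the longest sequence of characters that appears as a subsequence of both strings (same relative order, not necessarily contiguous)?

6

Let dp[i][j] be the LCS length of the first i characters of X and the first j characters of Y. dp[i][j] = dp[i-1][j-1]+1 when the i-th and j-th characters match, else max(dp[i-1][j], dp[i][j-1]).
    ·  X  C  N  N  C  X  X  X  C  C  J  C  N
 ·  0  0  0  0  0  0  0  0  0  0  0  0  0  0
 N  0  0  0  1  1  1  1  1  1  1  1  1  1  1
 N  0  0  0  1  2  2  2  2  2  2  2  2  2  2
 J  0  0  0  1  2  2  2  2  2  2  2  3  3  3
 J  0  0  0  1  2  2  2  2  2  2  2  3  3  3
 J  0  0  0  1  2  2  2  2  2  2  2  3  3  3
 X  0  1  1  1  2  2  3  3  3  3  3  3  3  3
 C  0  1  2  2  2  3  3  3  3  4  4  4  4  4
 N  0  1  2  3  3  3  3  3  3  4  4  4  4  5
 N  0  1  2  3  4  4  4  4  4  4  4  4  4  5
 X  0  1  2  3  4  4  5  5  5  5  5  5  5  5
 C  0  1  2  3  4  5  5  5  5  6  6  6  6  6
dp[11][13] = 6. One LCS (by backtracking along matches): XCNNXC.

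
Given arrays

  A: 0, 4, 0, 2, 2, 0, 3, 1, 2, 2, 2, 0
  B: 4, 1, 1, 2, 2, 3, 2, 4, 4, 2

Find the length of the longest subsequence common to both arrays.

6

Pick 4 (A #2, B #1), then 2 (A #4, B #4), then 2 (A #5, B #5), then 3 (A #7, B #6), then 2 (A #9, B #7), then 2 (A #11, B #10); all 6 values appear in both, in order. dp[12][10] = 6 confirms this is the maximum.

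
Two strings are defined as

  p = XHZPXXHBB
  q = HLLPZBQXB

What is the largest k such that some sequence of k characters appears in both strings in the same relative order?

One common subsequence of length 4: H [2,1], then Z [3,5], then X [6,8], then B [9,9]. dp[9][9] = 4 confirms this is the maximum.

4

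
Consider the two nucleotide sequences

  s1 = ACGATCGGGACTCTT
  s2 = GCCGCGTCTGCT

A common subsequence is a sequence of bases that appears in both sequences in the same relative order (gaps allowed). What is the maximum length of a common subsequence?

Pick C [2,3] → G [3,4] → C [6,5] → G [7,6] → C [11,8] → T [12,9] → C [13,11] → T [15,12]; all 8 bases appear in both, in order, and the DP table's final entry dp[15][12] is also 8, so no common subsequence is longer.

8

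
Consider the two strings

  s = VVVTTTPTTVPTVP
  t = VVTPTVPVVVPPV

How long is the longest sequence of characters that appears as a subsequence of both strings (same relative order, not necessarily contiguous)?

9

Pick V at s[2]=t[1], then V at s[3]=t[2], then T at s[6]=t[3], then P at s[7]=t[4], then T at s[9]=t[5], then V at s[10]=t[6], then P at s[11]=t[7], then V at s[13]=t[10], then P at s[14]=t[12]; all 9 characters appear in both, in order, and the DP table's final entry dp[14][13] is also 9, so no common subsequence is longer.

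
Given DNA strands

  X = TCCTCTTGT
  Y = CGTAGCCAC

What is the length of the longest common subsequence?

Let dp[i][j] be the LCS length of the first i bases of X and the first j bases of Y. dp[i][j] = dp[i-1][j-1]+1 when the i-th and j-th bases match, else max(dp[i-1][j], dp[i][j-1]).
    ·  C  G  T  A  G  C  C  A  C
 ·  0  0  0  0  0  0  0  0  0  0
 T  0  0  0  1  1  1  1  1  1  1
 C  0  1  1  1  1  1  2  2  2  2
 C  0  1  1  1  1  1  2  3  3  3
 T  0  1  1  2  2  2  2  3  3  3
 C  0  1  1  2  2  2  3  3  3  4
 T  0  1  1  2  2  2  3  3  3  4
 T  0  1  1  2  2  2  3  3  3  4
 G  0  1  2  2  2  3  3  3  3  4
 T  0  1  2  3  3  3  3  3  3  4
dp[9][9] = 4. One LCS (by backtracking along matches): TCCC.

4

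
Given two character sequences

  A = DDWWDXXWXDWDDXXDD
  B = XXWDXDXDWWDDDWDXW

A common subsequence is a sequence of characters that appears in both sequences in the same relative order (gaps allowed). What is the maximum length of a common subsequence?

Pick W at A[4]=B[3] → D at A[5]=B[4] → X at A[6]=B[5] → X at A[7]=B[7] → W at A[8]=B[9] → W at A[11]=B[10] → D at A[12]=B[11] → D at A[13]=B[12] → D at A[16]=B[13] → D at A[17]=B[15]; all 10 characters appear in both, in order. dp[17][17] = 10 confirms this is the maximum.

10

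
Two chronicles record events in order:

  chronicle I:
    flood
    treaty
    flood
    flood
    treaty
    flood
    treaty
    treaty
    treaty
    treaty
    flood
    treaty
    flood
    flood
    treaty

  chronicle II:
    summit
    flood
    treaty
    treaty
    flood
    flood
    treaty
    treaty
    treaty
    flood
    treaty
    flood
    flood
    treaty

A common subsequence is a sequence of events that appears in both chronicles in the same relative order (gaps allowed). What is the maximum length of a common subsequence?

One common subsequence of length 12: flood (chronicle I #1, chronicle II #2), treaty (chronicle I #2, chronicle II #4), flood (chronicle I #4, chronicle II #5), flood (chronicle I #6, chronicle II #6), treaty (chronicle I #8, chronicle II #7), treaty (chronicle I #9, chronicle II #8), treaty (chronicle I #10, chronicle II #9), flood (chronicle I #11, chronicle II #10), treaty (chronicle I #12, chronicle II #11), flood (chronicle I #13, chronicle II #12), flood (chronicle I #14, chronicle II #13), treaty (chronicle I #15, chronicle II #14). Since dp[15][14] = 12, nothing longer is possible.

12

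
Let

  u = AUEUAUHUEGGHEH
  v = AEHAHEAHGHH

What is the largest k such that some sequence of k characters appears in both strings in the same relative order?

Match A (u #1, v #1), E (u #3, v #2), A (u #5, v #4), H (u #7, v #5), E (u #9, v #6), G (u #11, v #9), H (u #12, v #10), H (u #14, v #11) — 8 characters in the same relative order in both. The LCS DP gives dp[14][11] = 8, so this is optimal.

8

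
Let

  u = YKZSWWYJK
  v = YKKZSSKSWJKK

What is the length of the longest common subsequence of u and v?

Match Y (u #1, v #1), then K (u #2, v #3), then Z (u #3, v #4), then S (u #4, v #8), then W (u #6, v #9), then J (u #8, v #10), then K (u #9, v #12) — 7 characters in the same relative order in both. dp[9][12] = 7 confirms this is the maximum.

7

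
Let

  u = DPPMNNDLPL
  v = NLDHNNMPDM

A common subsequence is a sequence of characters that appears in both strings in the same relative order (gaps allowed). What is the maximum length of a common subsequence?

4

Match D at u[1]=v[3] → N at u[5]=v[5] → N at u[6]=v[6] → D at u[7]=v[9] — 4 characters in the same relative order in both. The LCS DP gives dp[10][10] = 4, so this is optimal.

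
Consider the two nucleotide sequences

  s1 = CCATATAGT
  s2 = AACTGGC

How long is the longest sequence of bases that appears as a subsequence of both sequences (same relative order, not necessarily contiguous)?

Let dp[i][j] be the LCS length of the first i bases of s1 and the first j bases of s2. dp[i][j] = dp[i-1][j-1]+1 when the i-th and j-th bases match, else max(dp[i-1][j], dp[i][j-1]).
    ·  A  A  C  T  G  G  C
 ·  0  0  0  0  0  0  0  0
 C  0  0  0  1  1  1  1  1
 C  0  0  0  1  1  1  1  2
 A  0  1  1  1  1  1  1  2
 T  0  1  1  1  2  2  2  2
 A  0  1  2  2  2  2  2  2
 T  0  1  2  2  3  3  3  3
 A  0  1  2  2  3  3  3  3
 G  0  1  2  2  3  4  4  4
 T  0  1  2  2  3  4  4  4
dp[9][7] = 4. One LCS (by backtracking along matches): AATG.

4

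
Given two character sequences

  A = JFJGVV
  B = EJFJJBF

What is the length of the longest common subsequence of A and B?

3

Let dp[i][j] be the LCS length of the first i characters of A and the first j characters of B. dp[i][j] = dp[i-1][j-1]+1 when the i-th and j-th characters match, else max(dp[i-1][j], dp[i][j-1]).
    ·  E  J  F  J  J  B  F
 ·  0  0  0  0  0  0  0  0
 J  0  0  1  1  1  1  1  1
 F  0  0  1  2  2  2  2  2
 J  0  0  1  2  3  3  3  3
 G  0  0  1  2  3  3  3  3
 V  0  0  1  2  3  3  3  3
 V  0  0  1  2  3  3  3  3
dp[6][7] = 3. One LCS (by backtracking along matches): JFJ.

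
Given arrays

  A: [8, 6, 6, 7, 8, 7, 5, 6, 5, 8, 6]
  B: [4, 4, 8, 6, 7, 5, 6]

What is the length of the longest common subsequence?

Let dp[i][j] be the LCS length of the first i values of A and the first j values of B. dp[i][j] = dp[i-1][j-1]+1 when the i-th and j-th values match, else max(dp[i-1][j], dp[i][j-1]).
    ·  4  4  8  6  7  5  6
 ·  0  0  0  0  0  0  0  0
 8  0  0  0  1  1  1  1  1
 6  0  0  0  1  2  2  2  2
 6  0  0  0  1  2  2  2  3
 7  0  0  0  1  2  3  3  3
 8  0  0  0  1  2  3  3  3
 7  0  0  0  1  2  3  3  3
 5  0  0  0  1  2  3  4  4
 6  0  0  0  1  2  3  4  5
 5  0  0  0  1  2  3  4  5
 8  0  0  0  1  2  3  4  5
 6  0  0  0  1  2  3  4  5
dp[11][7] = 5. One LCS (by backtracking along matches): 8, 6, 7, 5, 6.

5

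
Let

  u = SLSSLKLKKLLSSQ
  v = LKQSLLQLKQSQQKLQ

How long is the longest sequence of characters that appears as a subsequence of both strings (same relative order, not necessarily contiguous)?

Pick S (u #1, v #4), then L (u #2, v #5), then L (u #5, v #6), then L (u #7, v #8), then K (u #8, v #9), then K (u #9, v #14), then L (u #11, v #15), then Q (u #14, v #16); all 8 characters appear in both, in order. Since dp[14][16] = 8, nothing longer is possible.

8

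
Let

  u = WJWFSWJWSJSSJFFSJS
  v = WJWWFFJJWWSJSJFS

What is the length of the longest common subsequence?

12

Pick W [1,1]; then J [2,2]; then W [3,4]; then F [4,6]; then W [6,9]; then W [8,10]; then S [9,11]; then J [10,12]; then S [12,13]; then J [13,14]; then F [15,15]; then S [18,16]; all 12 characters appear in both, in order. Since dp[18][16] = 12, nothing longer is possible.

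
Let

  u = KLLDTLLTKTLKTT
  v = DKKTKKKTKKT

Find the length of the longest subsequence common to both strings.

One common subsequence of length 6: K at u[1]=v[3], then T at u[5]=v[4], then T at u[8]=v[8], then K at u[9]=v[9], then K at u[12]=v[10], then T at u[14]=v[11], and the DP table's final entry dp[14][11] is also 6, so no common subsequence is longer.

6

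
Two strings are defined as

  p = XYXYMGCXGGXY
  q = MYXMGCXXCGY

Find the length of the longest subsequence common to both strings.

8

One common subsequence of length 8: Y [2,2], X [3,3], M [5,4], G [6,5], C [7,6], X [8,8], G [10,10], Y [12,11]. Since dp[12][11] = 8, nothing longer is possible.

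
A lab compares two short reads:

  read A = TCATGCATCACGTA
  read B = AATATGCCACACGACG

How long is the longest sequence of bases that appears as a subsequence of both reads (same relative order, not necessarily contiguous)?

One common subsequence of length 11: T (read A #1, read B #3), A (read A #3, read B #4), T (read A #4, read B #5), G (read A #5, read B #6), C (read A #6, read B #8), A (read A #7, read B #9), C (read A #9, read B #10), A (read A #10, read B #11), C (read A #11, read B #12), G (read A #12, read B #13), A (read A #14, read B #14). The LCS DP gives dp[14][16] = 11, so this is optimal.

11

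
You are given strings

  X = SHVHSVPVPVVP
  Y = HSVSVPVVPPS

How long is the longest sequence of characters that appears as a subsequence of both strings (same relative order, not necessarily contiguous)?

Taking S at X[1]=Y[2], then V at X[3]=Y[3], then S at X[5]=Y[4], then V at X[6]=Y[5], then P at X[7]=Y[6], then V at X[8]=Y[8], then P at X[9]=Y[9], then P at X[12]=Y[10] gives a common subsequence of length 8. dp[12][11] = 8 confirms this is the maximum.

8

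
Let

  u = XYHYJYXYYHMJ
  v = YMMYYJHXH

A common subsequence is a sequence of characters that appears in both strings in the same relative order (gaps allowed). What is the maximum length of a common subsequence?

5

Let dp[i][j] be the LCS length of the first i characters of u and the first j characters of v. dp[i][j] = dp[i-1][j-1]+1 when the i-th and j-th characters match, else max(dp[i-1][j], dp[i][j-1]).
    ·  Y  M  M  Y  Y  J  H  X  H
 ·  0  0  0  0  0  0  0  0  0  0
 X  0  0  0  0  0  0  0  0  1  1
 Y  0  1  1  1  1  1  1  1  1  1
 H  0  1  1  1  1  1  1  2  2  2
 Y  0  1  1  1  2  2  2  2  2  2
 J  0  1  1  1  2  2  3  3  3  3
 Y  0  1  1  1  2  3  3  3  3  3
 X  0  1  1  1  2  3  3  3  4  4
 Y  0  1  1  1  2  3  3  3  4  4
 Y  0  1  1  1  2  3  3  3  4  4
 H  0  1  1  1  2  3  3  4  4  5
 M  0  1  2  2  2  3  3  4  4  5
 J  0  1  2  2  2  3  4  4  4  5
dp[12][9] = 5. One LCS (by backtracking along matches): YYJXH.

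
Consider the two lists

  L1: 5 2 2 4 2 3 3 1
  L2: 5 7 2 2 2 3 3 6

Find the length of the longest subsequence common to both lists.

Pick 5 at L1[1]=L2[1], then 2 at L1[2]=L2[3], then 2 at L1[3]=L2[4], then 2 at L1[5]=L2[5], then 3 at L1[6]=L2[6], then 3 at L1[7]=L2[7]; all 6 values appear in both, in order. dp[8][8] = 6 confirms this is the maximum.

6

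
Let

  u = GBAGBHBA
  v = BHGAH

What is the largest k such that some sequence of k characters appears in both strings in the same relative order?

Let dp[i][j] be the LCS length of the first i characters of u and the first j characters of v. dp[i][j] = dp[i-1][j-1]+1 when the i-th and j-th characters match, else max(dp[i-1][j], dp[i][j-1]).
    ·  B  H  G  A  H
 ·  0  0  0  0  0  0
 G  0  0  0  1  1  1
 B  0  1  1  1  1  1
 A  0  1  1  1  2  2
 G  0  1  1  2  2  2
 B  0  1  1  2  2  2
 H  0  1  2  2  2  3
 B  0  1  2  2  2  3
 A  0  1  2  2  3  3
dp[8][5] = 3. One LCS (by backtracking along matches): GAH.

3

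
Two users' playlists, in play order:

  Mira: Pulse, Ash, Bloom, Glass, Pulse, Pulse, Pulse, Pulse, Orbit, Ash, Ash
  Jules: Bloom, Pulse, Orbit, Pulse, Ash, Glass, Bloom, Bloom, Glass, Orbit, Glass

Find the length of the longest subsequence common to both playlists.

5

One common subsequence of length 5: Pulse at Mira[1]=Jules[4], Ash at Mira[2]=Jules[5], Bloom at Mira[3]=Jules[8], Glass at Mira[4]=Jules[9], Orbit at Mira[9]=Jules[10]. The LCS DP gives dp[11][11] = 5, so this is optimal.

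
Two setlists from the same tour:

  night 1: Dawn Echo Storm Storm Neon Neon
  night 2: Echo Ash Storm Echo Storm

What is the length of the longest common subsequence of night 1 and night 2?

One common subsequence of length 3: Echo (night 1 #2, night 2 #1) → Storm (night 1 #3, night 2 #3) → Storm (night 1 #4, night 2 #5). dp[6][5] = 3 confirms this is the maximum.

3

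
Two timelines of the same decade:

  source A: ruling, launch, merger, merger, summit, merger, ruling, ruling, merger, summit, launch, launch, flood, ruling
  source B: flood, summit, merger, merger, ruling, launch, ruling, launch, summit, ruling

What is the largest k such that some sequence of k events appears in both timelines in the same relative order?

One common subsequence of length 6: merger [4,3] → merger [6,4] → ruling [7,5] → ruling [8,7] → summit [10,9] → ruling [14,10], and the DP table's final entry dp[14][10] is also 6, so no common subsequence is longer.

6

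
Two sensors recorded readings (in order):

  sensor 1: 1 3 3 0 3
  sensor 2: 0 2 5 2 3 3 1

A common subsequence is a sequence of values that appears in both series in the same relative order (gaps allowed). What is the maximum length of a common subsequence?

2

One common subsequence of length 2: 3 (sensor 1 #2, sensor 2 #5); then 3 (sensor 1 #3, sensor 2 #6), and the DP table's final entry dp[5][7] is also 2, so no common subsequence is longer.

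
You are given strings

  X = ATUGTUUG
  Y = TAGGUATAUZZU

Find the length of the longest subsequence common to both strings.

Taking A at X[1]=Y[2]; then U at X[3]=Y[5]; then T at X[5]=Y[7]; then U at X[6]=Y[9]; then U at X[7]=Y[12] gives a common subsequence of length 5. Since dp[8][12] = 5, nothing longer is possible.

5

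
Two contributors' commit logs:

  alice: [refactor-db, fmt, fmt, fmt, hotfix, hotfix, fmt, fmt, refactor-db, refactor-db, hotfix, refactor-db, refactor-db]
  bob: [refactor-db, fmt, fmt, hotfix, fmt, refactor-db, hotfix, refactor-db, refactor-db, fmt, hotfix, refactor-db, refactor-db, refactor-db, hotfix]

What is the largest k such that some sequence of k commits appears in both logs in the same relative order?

Taking refactor-db (alice #1, bob #1); then fmt (alice #2, bob #2); then fmt (alice #3, bob #3); then fmt (alice #4, bob #5); then hotfix (alice #6, bob #7); then refactor-db (alice #9, bob #8); then refactor-db (alice #10, bob #9); then hotfix (alice #11, bob #11); then refactor-db (alice #12, bob #13); then refactor-db (alice #13, bob #14) gives a common subsequence of length 10, and the DP table's final entry dp[13][15] is also 10, so no common subsequence is longer.

10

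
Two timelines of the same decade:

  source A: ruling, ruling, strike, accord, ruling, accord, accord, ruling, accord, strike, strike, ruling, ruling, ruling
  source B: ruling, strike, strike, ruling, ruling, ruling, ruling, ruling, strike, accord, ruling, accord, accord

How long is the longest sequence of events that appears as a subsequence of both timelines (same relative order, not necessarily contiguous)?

One common subsequence of length 7: ruling at source A[1]=source B[7], then ruling at source A[2]=source B[8], then strike at source A[3]=source B[9], then accord at source A[4]=source B[10], then ruling at source A[5]=source B[11], then accord at source A[7]=source B[12], then accord at source A[9]=source B[13]. dp[14][13] = 7 confirms this is the maximum.

7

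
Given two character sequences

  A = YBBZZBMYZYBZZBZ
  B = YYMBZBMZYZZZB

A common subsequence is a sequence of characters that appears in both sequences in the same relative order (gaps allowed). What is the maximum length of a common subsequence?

Taking Y at A[1]=B[2]; then B at A[3]=B[4]; then Z at A[5]=B[5]; then B at A[6]=B[6]; then M at A[7]=B[7]; then Y at A[8]=B[9]; then Z at A[9]=B[10]; then Z at A[12]=B[11]; then Z at A[13]=B[12]; then B at A[14]=B[13] gives a common subsequence of length 10. dp[15][13] = 10 confirms this is the maximum.

10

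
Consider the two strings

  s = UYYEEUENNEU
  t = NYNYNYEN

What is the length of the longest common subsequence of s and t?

4

Let dp[i][j] be the LCS length of the first i characters of s and the first j characters of t. dp[i][j] = dp[i-1][j-1]+1 when the i-th and j-th characters match, else max(dp[i-1][j], dp[i][j-1]).
    ·  N  Y  N  Y  N  Y  E  N
 ·  0  0  0  0  0  0  0  0  0
 U  0  0  0  0  0  0  0  0  0
 Y  0  0  1  1  1  1  1  1  1
 Y  0  0  1  1  2  2  2  2  2
 E  0  0  1  1  2  2  2  3  3
 E  0  0  1  1  2  2  2  3  3
 U  0  0  1  1  2  2  2  3  3
 E  0  0  1  1  2  2  2  3  3
 N  0  1  1  2  2  3  3  3  4
 N  0  1  1  2  2  3  3  3  4
 E  0  1  1  2  2  3  3  4  4
 U  0  1  1  2  2  3  3  4  4
dp[11][8] = 4. One LCS (by backtracking along matches): YYEN.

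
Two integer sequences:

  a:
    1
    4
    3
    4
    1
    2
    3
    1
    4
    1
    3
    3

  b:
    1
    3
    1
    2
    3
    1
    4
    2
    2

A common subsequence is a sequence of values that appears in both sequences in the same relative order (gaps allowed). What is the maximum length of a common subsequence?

7

Let dp[i][j] be the LCS length of the first i values of a and the first j values of b. dp[i][j] = dp[i-1][j-1]+1 when the i-th and j-th values match, else max(dp[i-1][j], dp[i][j-1]).
    ·  1  3  1  2  3  1  4  2  2
 ·  0  0  0  0  0  0  0  0  0  0
 1  0  1  1  1  1  1  1  1  1  1
 4  0  1  1  1  1  1  1  2  2  2
 3  0  1  2  2  2  2  2  2  2  2
 4  0  1  2  2  2  2  2  3  3  3
 1  0  1  2  3  3  3  3  3  3  3
 2  0  1  2  3  4  4  4  4  4  4
 3  0  1  2  3  4  5  5  5  5  5
 1  0  1  2  3  4  5  6  6  6  6
 4  0  1  2  3  4  5  6  7  7  7
 1  0  1  2  3  4  5  6  7  7  7
 3  0  1  2  3  4  5  6  7  7  7
 3  0  1  2  3  4  5  6  7  7  7
dp[12][9] = 7. One LCS (by backtracking along matches): 1, 3, 1, 2, 3, 1, 4.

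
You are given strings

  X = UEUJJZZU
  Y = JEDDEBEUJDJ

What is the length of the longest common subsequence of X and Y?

4

One common subsequence of length 4: E (X #2, Y #7), U (X #3, Y #8), J (X #4, Y #9), J (X #5, Y #11). Since dp[8][11] = 4, nothing longer is possible.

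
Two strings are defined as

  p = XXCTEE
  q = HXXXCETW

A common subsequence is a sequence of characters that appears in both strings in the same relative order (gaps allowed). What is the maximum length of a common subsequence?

One common subsequence of length 4: X (p #1, q #3) → X (p #2, q #4) → C (p #3, q #5) → T (p #4, q #7). Since dp[6][8] = 4, nothing longer is possible.

4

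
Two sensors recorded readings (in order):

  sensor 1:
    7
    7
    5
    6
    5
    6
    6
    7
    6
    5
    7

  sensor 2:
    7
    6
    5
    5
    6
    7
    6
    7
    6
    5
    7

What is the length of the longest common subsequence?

9

Pick 7 at sensor 1[1]=sensor 2[1]; then 5 at sensor 1[3]=sensor 2[3]; then 5 at sensor 1[5]=sensor 2[4]; then 6 at sensor 1[6]=sensor 2[5]; then 6 at sensor 1[7]=sensor 2[7]; then 7 at sensor 1[8]=sensor 2[8]; then 6 at sensor 1[9]=sensor 2[9]; then 5 at sensor 1[10]=sensor 2[10]; then 7 at sensor 1[11]=sensor 2[11]; all 9 values appear in both, in order. The LCS DP gives dp[11][11] = 9, so this is optimal.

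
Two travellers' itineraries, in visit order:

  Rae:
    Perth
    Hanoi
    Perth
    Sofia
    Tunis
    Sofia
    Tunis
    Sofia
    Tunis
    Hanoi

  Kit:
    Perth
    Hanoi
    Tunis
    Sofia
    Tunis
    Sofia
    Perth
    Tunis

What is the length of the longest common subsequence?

7

One common subsequence of length 7: Perth at Rae[1]=Kit[1], Hanoi at Rae[2]=Kit[2], Tunis at Rae[5]=Kit[3], Sofia at Rae[6]=Kit[4], Tunis at Rae[7]=Kit[5], Sofia at Rae[8]=Kit[6], Tunis at Rae[9]=Kit[8], and the DP table's final entry dp[10][8] is also 7, so no common subsequence is longer.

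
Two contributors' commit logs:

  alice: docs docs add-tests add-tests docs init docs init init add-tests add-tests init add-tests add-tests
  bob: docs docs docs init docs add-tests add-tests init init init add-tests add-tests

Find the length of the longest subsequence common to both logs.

One common subsequence of length 10: docs at alice[1]=bob[1], then docs at alice[2]=bob[2], then docs at alice[5]=bob[3], then init at alice[6]=bob[4], then docs at alice[7]=bob[5], then init at alice[8]=bob[8], then init at alice[9]=bob[9], then init at alice[12]=bob[10], then add-tests at alice[13]=bob[11], then add-tests at alice[14]=bob[12]. dp[14][12] = 10 confirms this is the maximum.

10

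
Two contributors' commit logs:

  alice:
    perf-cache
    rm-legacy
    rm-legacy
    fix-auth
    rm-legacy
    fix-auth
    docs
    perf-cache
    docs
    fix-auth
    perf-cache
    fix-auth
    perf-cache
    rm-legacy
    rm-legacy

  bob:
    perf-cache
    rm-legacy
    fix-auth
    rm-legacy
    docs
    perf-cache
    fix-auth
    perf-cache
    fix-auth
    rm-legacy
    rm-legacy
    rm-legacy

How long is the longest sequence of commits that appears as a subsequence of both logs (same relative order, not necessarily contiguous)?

Pick perf-cache [1,1] → rm-legacy [3,2] → fix-auth [4,3] → rm-legacy [5,4] → docs [7,5] → perf-cache [8,6] → fix-auth [10,7] → perf-cache [11,8] → fix-auth [12,9] → rm-legacy [14,11] → rm-legacy [15,12]; all 11 commits appear in both, in order. Since dp[15][12] = 11, nothing longer is possible.

11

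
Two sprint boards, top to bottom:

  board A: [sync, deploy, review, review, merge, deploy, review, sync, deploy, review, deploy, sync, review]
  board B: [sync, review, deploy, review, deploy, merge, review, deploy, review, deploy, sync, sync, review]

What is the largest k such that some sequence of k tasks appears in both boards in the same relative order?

Pick sync at board A[1]=board B[1]; then deploy at board A[2]=board B[3]; then review at board A[3]=board B[4]; then merge at board A[5]=board B[6]; then review at board A[7]=board B[7]; then deploy at board A[9]=board B[8]; then review at board A[10]=board B[9]; then deploy at board A[11]=board B[10]; then sync at board A[12]=board B[12]; then review at board A[13]=board B[13]; all 10 tasks appear in both, in order, and the DP table's final entry dp[13][13] is also 10, so no common subsequence is longer.

10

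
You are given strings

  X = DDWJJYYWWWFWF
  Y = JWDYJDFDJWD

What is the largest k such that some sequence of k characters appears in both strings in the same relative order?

Match D [1,6]; then D [2,8]; then J [5,9]; then W [8,10] — 4 characters in the same relative order in both, and the DP table's final entry dp[13][11] is also 4, so no common subsequence is longer.

4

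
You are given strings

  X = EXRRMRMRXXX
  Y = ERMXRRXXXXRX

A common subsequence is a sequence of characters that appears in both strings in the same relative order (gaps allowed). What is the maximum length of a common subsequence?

Taking E [1,1]; then R [4,2]; then M [5,3]; then R [6,5]; then R [8,6]; then X [9,9]; then X [10,10]; then X [11,12] gives a common subsequence of length 8. The LCS DP gives dp[11][12] = 8, so this is optimal.

8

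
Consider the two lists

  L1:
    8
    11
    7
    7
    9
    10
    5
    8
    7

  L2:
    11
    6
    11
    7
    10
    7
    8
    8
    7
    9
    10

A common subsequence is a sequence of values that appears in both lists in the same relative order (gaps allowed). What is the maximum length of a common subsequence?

5

Taking 11 [2,3]; then 7 [3,6]; then 7 [4,9]; then 9 [5,10]; then 10 [6,11] gives a common subsequence of length 5. The LCS DP gives dp[9][11] = 5, so this is optimal.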